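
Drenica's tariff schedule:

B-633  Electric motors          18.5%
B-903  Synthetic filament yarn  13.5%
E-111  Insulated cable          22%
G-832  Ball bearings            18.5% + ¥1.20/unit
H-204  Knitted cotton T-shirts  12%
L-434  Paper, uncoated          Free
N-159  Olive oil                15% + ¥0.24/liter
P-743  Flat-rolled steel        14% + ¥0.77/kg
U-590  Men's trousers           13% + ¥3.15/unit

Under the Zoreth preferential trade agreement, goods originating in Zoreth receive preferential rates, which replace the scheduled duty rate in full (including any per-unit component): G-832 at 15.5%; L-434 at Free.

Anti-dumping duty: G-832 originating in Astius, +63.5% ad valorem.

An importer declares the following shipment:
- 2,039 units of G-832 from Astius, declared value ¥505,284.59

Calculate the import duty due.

Line 1 (G-832, Astius, 2,039 units, ¥505,284.59):
Base rate for G-832 is 18.5% + ¥1.20/unit.
G-832 has an FTA preferential rate, but origin Astius is not Zoreth; base rate stands.
Additional duty on G-832 from Astius: +63.5%. Applied ad valorem rate: 18.5% + 63.5% = 82%.
Duty = ¥505,284.59 × 82% + 2,039 × ¥1.20 = ¥416,780.16.

¥416,780.16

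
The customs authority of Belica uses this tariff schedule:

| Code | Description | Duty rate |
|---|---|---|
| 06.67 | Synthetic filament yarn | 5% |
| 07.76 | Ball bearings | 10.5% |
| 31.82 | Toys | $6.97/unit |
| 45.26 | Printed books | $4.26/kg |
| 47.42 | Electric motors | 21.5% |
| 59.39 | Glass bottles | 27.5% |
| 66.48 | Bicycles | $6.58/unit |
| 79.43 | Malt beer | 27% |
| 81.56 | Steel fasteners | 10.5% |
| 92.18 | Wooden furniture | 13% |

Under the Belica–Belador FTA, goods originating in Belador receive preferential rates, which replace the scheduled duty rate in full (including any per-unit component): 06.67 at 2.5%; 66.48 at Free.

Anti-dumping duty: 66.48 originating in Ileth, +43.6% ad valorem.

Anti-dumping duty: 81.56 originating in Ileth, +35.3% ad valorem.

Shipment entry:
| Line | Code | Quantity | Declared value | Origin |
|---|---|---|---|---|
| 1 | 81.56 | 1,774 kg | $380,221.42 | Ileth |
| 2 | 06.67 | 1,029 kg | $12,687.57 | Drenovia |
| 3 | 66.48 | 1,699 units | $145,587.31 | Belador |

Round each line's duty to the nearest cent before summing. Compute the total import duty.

Line 1 (81.56, Ileth, 1,774 kg, $380,221.42):
Base rate for 81.56 is 10.5%.
Additional duty on 81.56 from Ileth: +35.3%. Applied ad valorem rate: 10.5% + 35.3% = 45.8%.
Duty = $380,221.42 × 45.8% = $174,141.41.
Line 2 (06.67, Drenovia, 1,029 kg, $12,687.57):
Base rate for 06.67 is 5%.
06.67 has an FTA preferential rate, but origin Drenovia is not Belador; base rate stands.
Duty = $12,687.57 × 5% = $634.38.
Line 3 (66.48, Belador, 1,699 units, $145,587.31):
Base rate for 66.48 is $6.58/unit.
Origin Belador qualifies under the Belica–Belador agreement and 66.48 is covered: preferential rate Free applies instead.
The additional-duty order on 66.48 targets Ileth, not Belador; it does not apply.
Duty = $145,587.31 × 0% = $0.00.
Total = $174,141.41 + $634.38 + $0.00 = $174,775.79.

$174,775.79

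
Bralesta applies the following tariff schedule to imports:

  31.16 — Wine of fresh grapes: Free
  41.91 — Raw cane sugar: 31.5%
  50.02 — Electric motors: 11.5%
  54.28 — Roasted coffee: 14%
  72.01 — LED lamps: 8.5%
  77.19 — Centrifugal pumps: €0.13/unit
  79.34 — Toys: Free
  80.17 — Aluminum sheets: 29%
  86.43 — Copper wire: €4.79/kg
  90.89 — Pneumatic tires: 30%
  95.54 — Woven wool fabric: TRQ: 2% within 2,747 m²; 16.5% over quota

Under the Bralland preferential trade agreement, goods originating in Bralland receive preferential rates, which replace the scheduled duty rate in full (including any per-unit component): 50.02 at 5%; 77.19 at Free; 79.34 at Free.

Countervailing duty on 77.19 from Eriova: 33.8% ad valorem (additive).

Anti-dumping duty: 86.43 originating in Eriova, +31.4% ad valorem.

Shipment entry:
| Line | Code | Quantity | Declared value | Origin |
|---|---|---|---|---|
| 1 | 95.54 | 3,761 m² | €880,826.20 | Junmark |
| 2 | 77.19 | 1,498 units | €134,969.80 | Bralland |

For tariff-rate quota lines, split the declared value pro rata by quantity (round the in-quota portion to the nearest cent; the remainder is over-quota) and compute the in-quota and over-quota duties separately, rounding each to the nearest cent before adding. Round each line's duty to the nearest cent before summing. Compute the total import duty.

Line 1 (95.54, Junmark, 3,761 m², €880,826.20):
Code 95.54 is under a tariff-rate quota (threshold 2,747 m²). In-quota: 2,747 m² at 2%; over-quota: 1,014 m² at 16.5%.
Pro-rata value split: in-quota = €880,826.20 × 2,747/3,761 = €643,347.40; over-quota = €880,826.20 − €643,347.40 = €237,478.80.
In-quota duty = €643,347.40 × 2% = €12,866.95. Over-quota duty = €237,478.80 × 16.5% = €39,184.00.
Line duty = €12,866.95 + €39,184.00 = €52,050.95.
Line 2 (77.19, Bralland, 1,498 units, €134,969.80):
Base rate for 77.19 is €0.13/unit.
Origin Bralland qualifies under the Bralesta–Bralland agreement and 77.19 is covered: preferential rate Free applies instead.
The additional-duty order on 77.19 targets Eriova, not Bralland; it does not apply.
Duty = €134,969.80 × 0% = €0.00.
Total = €52,050.95 + €0.00 = €52,050.95.

€52,050.95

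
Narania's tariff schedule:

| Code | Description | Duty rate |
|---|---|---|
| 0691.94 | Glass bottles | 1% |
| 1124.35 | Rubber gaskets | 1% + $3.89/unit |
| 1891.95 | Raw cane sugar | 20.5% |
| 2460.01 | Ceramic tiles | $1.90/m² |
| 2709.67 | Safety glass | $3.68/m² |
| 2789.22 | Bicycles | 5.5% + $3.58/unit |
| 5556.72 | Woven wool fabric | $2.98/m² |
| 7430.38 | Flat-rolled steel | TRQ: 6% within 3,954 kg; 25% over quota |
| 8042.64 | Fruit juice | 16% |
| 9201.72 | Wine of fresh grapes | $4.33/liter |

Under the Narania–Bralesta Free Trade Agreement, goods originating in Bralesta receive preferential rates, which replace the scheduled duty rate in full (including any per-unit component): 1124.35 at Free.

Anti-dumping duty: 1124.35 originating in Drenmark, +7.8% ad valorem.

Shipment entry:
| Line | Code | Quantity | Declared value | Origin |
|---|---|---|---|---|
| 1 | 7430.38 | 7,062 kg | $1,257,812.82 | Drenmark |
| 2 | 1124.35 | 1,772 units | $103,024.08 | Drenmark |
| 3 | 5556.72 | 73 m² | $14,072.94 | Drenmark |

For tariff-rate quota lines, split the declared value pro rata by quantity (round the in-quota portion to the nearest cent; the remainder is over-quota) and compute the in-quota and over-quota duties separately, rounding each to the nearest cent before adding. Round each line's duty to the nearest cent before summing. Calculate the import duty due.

$196,823.03

Line 1 (7430.38, Drenmark, 7,062 kg, $1,257,812.82):
Code 7430.38 is under a tariff-rate quota (threshold 3,954 kg). In-quota: 3,954 kg at 6%; over-quota: 3,108 kg at 25%.
Pro-rata value split: in-quota = $1,257,812.82 × 3,954/7,062 = $704,246.94; over-quota = $1,257,812.82 − $704,246.94 = $553,565.88.
In-quota duty = $704,246.94 × 6% = $42,254.82. Over-quota duty = $553,565.88 × 25% = $138,391.47.
Line duty = $42,254.82 + $138,391.47 = $180,646.29.
Line 2 (1124.35, Drenmark, 1,772 units, $103,024.08):
Base rate for 1124.35 is 1% + $3.89/unit.
1124.35 has an FTA preferential rate, but origin Drenmark is not Bralesta; base rate stands.
Additional duty on 1124.35 from Drenmark: +7.8%. Applied ad valorem rate: 1% + 7.8% = 8.8%.
Duty = $103,024.08 × 8.8% + 1,772 × $3.89 = $15,959.20.
Line 3 (5556.72, Drenmark, 73 m², $14,072.94):
Base rate for 5556.72 is $2.98/m².
Duty = 73 × $2.98 = $217.54.
Total = $180,646.29 + $15,959.20 + $217.54 = $196,823.03.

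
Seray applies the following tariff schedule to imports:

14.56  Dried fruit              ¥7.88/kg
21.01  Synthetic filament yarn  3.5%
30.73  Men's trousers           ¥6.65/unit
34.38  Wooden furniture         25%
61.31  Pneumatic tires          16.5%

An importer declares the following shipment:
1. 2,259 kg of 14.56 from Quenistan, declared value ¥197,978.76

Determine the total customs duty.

¥17,800.92

Line 1 (14.56, Quenistan, 2,259 kg, ¥197,978.76):
Base rate for 14.56 is ¥7.88/kg.
Duty = 2,259 × ¥7.88 = ¥17,800.92.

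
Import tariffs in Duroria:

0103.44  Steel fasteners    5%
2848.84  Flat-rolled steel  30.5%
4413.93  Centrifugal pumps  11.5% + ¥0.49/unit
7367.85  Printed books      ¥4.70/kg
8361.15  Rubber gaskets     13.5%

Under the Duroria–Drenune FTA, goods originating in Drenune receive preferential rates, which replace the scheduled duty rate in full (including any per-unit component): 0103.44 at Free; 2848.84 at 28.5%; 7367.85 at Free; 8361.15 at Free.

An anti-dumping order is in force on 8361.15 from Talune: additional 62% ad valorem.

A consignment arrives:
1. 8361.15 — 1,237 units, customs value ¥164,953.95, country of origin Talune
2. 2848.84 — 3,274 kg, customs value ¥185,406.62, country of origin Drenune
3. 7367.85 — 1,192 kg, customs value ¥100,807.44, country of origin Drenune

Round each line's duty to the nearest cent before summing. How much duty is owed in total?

¥177,381.12

Line 1 (8361.15, Talune, 1,237 units, ¥164,953.95):
Base rate for 8361.15 is 13.5%.
8361.15 has an FTA preferential rate, but origin Talune is not Drenune; base rate stands.
Additional duty on 8361.15 from Talune: +62%. Applied ad valorem rate: 13.5% + 62% = 75.5%.
Duty = ¥164,953.95 × 75.5% = ¥124,540.23.
Line 2 (2848.84, Drenune, 3,274 kg, ¥185,406.62):
Base rate for 2848.84 is 30.5%.
Origin Drenune qualifies under the Duroria–Drenune agreement and 2848.84 is covered: preferential rate 28.5% applies instead.
Duty = ¥185,406.62 × 28.5% = ¥52,840.89.
Line 3 (7367.85, Drenune, 1,192 kg, ¥100,807.44):
Base rate for 7367.85 is ¥4.70/kg.
Origin Drenune qualifies under the Duroria–Drenune agreement and 7367.85 is covered: preferential rate Free applies instead.
Duty = ¥100,807.44 × 0% = ¥0.00.
Total = ¥124,540.23 + ¥52,840.89 + ¥0.00 = ¥177,381.12.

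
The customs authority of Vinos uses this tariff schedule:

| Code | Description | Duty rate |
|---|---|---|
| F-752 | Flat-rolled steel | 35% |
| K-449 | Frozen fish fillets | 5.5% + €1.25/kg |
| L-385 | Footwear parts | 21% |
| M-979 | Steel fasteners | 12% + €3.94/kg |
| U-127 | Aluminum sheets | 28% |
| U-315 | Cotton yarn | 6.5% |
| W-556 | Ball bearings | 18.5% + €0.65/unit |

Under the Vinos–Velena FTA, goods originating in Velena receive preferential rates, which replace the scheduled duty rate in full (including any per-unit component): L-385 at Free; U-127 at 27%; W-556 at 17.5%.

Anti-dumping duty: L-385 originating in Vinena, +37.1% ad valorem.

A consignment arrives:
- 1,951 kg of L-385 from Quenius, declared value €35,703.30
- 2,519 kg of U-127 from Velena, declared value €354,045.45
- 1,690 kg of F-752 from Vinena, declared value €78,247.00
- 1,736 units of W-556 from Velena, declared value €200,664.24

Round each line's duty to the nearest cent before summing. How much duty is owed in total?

Line 1 (L-385, Quenius, 1,951 kg, €35,703.30):
Base rate for L-385 is 21%.
L-385 has an FTA preferential rate, but origin Quenius is not Velena; base rate stands.
The additional-duty order on L-385 targets Vinena, not Quenius; it does not apply.
Duty = €35,703.30 × 21% = €7,497.69.
Line 2 (U-127, Velena, 2,519 kg, €354,045.45):
Base rate for U-127 is 28%.
Origin Velena qualifies under the Vinos–Velena agreement and U-127 is covered: preferential rate 27% applies instead.
Duty = €354,045.45 × 27% = €95,592.27.
Line 3 (F-752, Vinena, 1,690 kg, €78,247.00):
Base rate for F-752 is 35%.
Duty = €78,247.00 × 35% = €27,386.45.
Line 4 (W-556, Velena, 1,736 units, €200,664.24):
Base rate for W-556 is 18.5% + €0.65/unit.
Origin Velena qualifies under the Vinos–Velena agreement and W-556 is covered: preferential rate 17.5% applies instead.
Duty = €200,664.24 × 17.5% = €35,116.24.
Total = €7,497.69 + €95,592.27 + €27,386.45 + €35,116.24 = €165,592.65.

€165,592.65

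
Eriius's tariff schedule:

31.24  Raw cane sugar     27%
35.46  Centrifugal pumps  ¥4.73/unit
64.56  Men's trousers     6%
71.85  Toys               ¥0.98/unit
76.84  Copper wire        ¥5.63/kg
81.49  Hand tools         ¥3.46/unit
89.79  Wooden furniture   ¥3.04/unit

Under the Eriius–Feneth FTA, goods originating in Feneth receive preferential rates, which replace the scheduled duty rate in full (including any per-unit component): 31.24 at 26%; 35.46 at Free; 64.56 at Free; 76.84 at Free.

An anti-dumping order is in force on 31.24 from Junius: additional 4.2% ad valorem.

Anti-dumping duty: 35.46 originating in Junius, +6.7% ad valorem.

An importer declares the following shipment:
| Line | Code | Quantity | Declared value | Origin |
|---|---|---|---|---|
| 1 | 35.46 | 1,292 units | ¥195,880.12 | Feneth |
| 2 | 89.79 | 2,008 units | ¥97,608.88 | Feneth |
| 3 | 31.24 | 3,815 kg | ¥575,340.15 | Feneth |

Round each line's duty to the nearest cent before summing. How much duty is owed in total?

Line 1 (35.46, Feneth, 1,292 units, ¥195,880.12):
Base rate for 35.46 is ¥4.73/unit.
Origin Feneth qualifies under the Eriius–Feneth agreement and 35.46 is covered: preferential rate Free applies instead.
The additional-duty order on 35.46 targets Junius, not Feneth; it does not apply.
Duty = ¥195,880.12 × 0% = ¥0.00.
Line 2 (89.79, Feneth, 2,008 units, ¥97,608.88):
Base rate for 89.79 is ¥3.04/unit.
Origin Feneth is the FTA partner but 89.79 is not on the preference list; base rate stands.
Duty = 2,008 × ¥3.04 = ¥6,104.32.
Line 3 (31.24, Feneth, 3,815 kg, ¥575,340.15):
Base rate for 31.24 is 27%.
Origin Feneth qualifies under the Eriius–Feneth agreement and 31.24 is covered: preferential rate 26% applies instead.
The additional-duty order on 31.24 targets Junius, not Feneth; it does not apply.
Duty = ¥575,340.15 × 26% = ¥149,588.44.
Total = ¥0.00 + ¥6,104.32 + ¥149,588.44 = ¥155,692.76.

¥155,692.76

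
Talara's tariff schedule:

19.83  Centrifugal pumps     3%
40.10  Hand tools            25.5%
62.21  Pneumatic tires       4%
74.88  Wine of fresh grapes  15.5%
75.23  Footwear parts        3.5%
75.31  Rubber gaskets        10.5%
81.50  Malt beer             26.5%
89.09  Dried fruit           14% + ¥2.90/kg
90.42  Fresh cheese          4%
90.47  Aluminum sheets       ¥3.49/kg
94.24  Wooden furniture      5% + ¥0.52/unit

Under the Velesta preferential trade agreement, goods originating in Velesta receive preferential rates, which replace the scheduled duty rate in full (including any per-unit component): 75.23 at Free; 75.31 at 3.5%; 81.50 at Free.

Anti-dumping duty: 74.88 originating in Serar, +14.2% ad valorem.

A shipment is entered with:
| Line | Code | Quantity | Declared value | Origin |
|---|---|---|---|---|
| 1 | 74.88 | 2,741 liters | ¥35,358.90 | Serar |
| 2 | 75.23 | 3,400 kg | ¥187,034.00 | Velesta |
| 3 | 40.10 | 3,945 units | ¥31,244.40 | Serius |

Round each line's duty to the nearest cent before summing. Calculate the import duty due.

Line 1 (74.88, Serar, 2,741 liters, ¥35,358.90):
Base rate for 74.88 is 15.5%.
Additional duty on 74.88 from Serar: +14.2%. Applied ad valorem rate: 15.5% + 14.2% = 29.7%.
Duty = ¥35,358.90 × 29.7% = ¥10,501.59.
Line 2 (75.23, Velesta, 3,400 kg, ¥187,034.00):
Base rate for 75.23 is 3.5%.
Origin Velesta qualifies under the Talara–Velesta agreement and 75.23 is covered: preferential rate Free applies instead.
Duty = ¥187,034.00 × 0% = ¥0.00.
Line 3 (40.10, Serius, 3,945 units, ¥31,244.40):
Base rate for 40.10 is 25.5%.
Duty = ¥31,244.40 × 25.5% = ¥7,967.32.
Total = ¥10,501.59 + ¥0.00 + ¥7,967.32 = ¥18,468.91.

¥18,468.91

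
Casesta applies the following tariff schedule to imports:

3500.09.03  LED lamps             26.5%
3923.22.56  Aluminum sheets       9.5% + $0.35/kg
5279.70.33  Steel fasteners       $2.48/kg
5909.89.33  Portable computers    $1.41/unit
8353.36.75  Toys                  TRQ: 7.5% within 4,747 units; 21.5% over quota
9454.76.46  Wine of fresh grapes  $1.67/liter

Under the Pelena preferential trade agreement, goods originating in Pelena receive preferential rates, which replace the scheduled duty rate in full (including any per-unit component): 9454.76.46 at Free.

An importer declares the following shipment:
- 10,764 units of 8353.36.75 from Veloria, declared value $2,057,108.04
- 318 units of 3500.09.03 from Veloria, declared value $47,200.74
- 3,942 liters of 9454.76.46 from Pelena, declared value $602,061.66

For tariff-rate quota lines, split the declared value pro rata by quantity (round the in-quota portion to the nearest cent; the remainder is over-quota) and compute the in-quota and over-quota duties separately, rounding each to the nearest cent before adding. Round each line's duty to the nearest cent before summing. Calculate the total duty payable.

Line 1 (8353.36.75, Veloria, 10,764 units, $2,057,108.04):
Code 8353.36.75 is under a tariff-rate quota (threshold 4,747 units). In-quota: 4,747 units at 7.5%; over-quota: 6,017 units at 21.5%.
Pro-rata value split: in-quota = $2,057,108.04 × 4,747/10,764 = $907,199.17; over-quota = $2,057,108.04 − $907,199.17 = $1,149,908.87.
In-quota duty = $907,199.17 × 7.5% = $68,039.94. Over-quota duty = $1,149,908.87 × 21.5% = $247,230.41.
Line duty = $68,039.94 + $247,230.41 = $315,270.35.
Line 2 (3500.09.03, Veloria, 318 units, $47,200.74):
Base rate for 3500.09.03 is 26.5%.
Duty = $47,200.74 × 26.5% = $12,508.20.
Line 3 (9454.76.46, Pelena, 3,942 liters, $602,061.66):
Base rate for 9454.76.46 is $1.67/liter.
Origin Pelena qualifies under the Casesta–Pelena agreement and 9454.76.46 is covered: preferential rate Free applies instead.
Duty = $602,061.66 × 0% = $0.00.
Total = $315,270.35 + $12,508.20 + $0.00 = $327,778.55.

$327,778.55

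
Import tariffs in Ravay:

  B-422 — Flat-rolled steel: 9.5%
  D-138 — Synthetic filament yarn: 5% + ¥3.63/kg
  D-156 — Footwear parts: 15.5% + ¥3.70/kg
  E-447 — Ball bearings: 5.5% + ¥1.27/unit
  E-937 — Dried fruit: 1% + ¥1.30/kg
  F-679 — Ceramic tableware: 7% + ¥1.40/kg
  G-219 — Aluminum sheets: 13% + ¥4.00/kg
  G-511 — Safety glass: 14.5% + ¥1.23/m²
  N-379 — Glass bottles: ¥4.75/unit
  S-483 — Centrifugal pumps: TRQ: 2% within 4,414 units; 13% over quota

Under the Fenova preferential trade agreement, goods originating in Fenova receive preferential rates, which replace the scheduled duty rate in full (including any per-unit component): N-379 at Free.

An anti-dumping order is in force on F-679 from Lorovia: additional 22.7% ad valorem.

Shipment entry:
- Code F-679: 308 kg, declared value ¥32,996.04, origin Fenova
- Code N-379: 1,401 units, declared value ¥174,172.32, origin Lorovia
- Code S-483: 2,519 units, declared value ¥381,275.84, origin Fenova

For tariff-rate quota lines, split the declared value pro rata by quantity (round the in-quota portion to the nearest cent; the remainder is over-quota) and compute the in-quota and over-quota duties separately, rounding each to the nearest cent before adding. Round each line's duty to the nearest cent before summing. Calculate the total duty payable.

Line 1 (F-679, Fenova, 308 kg, ¥32,996.04):
Base rate for F-679 is 7% + ¥1.40/kg.
Origin Fenova is the FTA partner but F-679 is not on the preference list; base rate stands.
The additional-duty order on F-679 targets Lorovia, not Fenova; it does not apply.
Duty = ¥32,996.04 × 7% + 308 × ¥1.40 = ¥2,740.92.
Line 2 (N-379, Lorovia, 1,401 units, ¥174,172.32):
Base rate for N-379 is ¥4.75/unit.
N-379 has an FTA preferential rate, but origin Lorovia is not Fenova; base rate stands.
Duty = 1,401 × ¥4.75 = ¥6,654.75.
Line 3 (S-483, Fenova, 2,519 units, ¥381,275.84):
Code S-483 is under a tariff-rate quota (threshold 4,414 units). Quantity 2,519 units is within the quota, so the in-quota rate 2% applies to the full value.
Duty = ¥381,275.84 × 2% = ¥7,625.52.
Total = ¥2,740.92 + ¥6,654.75 + ¥7,625.52 = ¥17,021.19.

¥17,021.19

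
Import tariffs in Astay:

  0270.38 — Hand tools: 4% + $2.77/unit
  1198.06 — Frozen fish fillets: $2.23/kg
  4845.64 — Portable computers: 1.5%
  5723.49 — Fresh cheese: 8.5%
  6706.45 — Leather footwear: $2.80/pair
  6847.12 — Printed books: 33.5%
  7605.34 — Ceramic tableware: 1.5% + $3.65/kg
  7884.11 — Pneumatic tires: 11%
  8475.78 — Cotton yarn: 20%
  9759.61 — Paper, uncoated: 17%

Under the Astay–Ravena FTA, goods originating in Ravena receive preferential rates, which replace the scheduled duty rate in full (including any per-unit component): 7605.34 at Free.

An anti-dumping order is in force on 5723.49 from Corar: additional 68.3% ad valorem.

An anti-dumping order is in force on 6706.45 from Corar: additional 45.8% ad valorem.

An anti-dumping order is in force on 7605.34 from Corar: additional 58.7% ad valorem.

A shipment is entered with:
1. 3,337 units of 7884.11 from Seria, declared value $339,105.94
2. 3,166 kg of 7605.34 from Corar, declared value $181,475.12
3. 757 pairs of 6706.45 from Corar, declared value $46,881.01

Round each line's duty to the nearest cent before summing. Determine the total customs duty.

Line 1 (7884.11, Seria, 3,337 units, $339,105.94):
Base rate for 7884.11 is 11%.
Duty = $339,105.94 × 11% = $37,301.65.
Line 2 (7605.34, Corar, 3,166 kg, $181,475.12):
Base rate for 7605.34 is 1.5% + $3.65/kg.
7605.34 has an FTA preferential rate, but origin Corar is not Ravena; base rate stands.
Additional duty on 7605.34 from Corar: +58.7%. Applied ad valorem rate: 1.5% + 58.7% = 60.2%.
Duty = $181,475.12 × 60.2% + 3,166 × $3.65 = $120,803.92.
Line 3 (6706.45, Corar, 757 pairs, $46,881.01):
Base rate for 6706.45 is $2.80/pair.
Additional duty on 6706.45 from Corar: +45.8% ad valorem. Applied ad valorem rate = 45.8%.
Duty = $46,881.01 × 45.8% + 757 × $2.80 = $23,591.10.
Total = $37,301.65 + $120,803.92 + $23,591.10 = $181,696.67.

$181,696.67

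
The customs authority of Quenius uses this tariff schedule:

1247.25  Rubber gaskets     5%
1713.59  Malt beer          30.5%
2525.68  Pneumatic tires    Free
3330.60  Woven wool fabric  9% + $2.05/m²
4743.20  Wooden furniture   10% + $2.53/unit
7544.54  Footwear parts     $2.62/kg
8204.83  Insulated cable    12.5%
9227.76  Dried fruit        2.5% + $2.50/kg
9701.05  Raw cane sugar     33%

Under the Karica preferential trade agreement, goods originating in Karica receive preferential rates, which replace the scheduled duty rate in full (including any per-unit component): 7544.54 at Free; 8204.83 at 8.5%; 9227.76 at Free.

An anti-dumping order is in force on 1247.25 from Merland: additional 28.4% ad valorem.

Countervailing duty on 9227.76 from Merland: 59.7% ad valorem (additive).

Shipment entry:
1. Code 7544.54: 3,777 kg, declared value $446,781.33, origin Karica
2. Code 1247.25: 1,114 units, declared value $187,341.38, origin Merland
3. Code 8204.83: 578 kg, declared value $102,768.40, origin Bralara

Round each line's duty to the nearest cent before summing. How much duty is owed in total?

Line 1 (7544.54, Karica, 3,777 kg, $446,781.33):
Base rate for 7544.54 is $2.62/kg.
Origin Karica qualifies under the Quenius–Karica agreement and 7544.54 is covered: preferential rate Free applies instead.
Duty = $446,781.33 × 0% = $0.00.
Line 2 (1247.25, Merland, 1,114 units, $187,341.38):
Base rate for 1247.25 is 5%.
Additional duty on 1247.25 from Merland: +28.4%. Applied ad valorem rate: 5% + 28.4% = 33.4%.
Duty = $187,341.38 × 33.4% = $62,572.02.
Line 3 (8204.83, Bralara, 578 kg, $102,768.40):
Base rate for 8204.83 is 12.5%.
8204.83 has an FTA preferential rate, but origin Bralara is not Karica; base rate stands.
Duty = $102,768.40 × 12.5% = $12,846.05.
Total = $0.00 + $62,572.02 + $12,846.05 = $75,418.07.

$75,418.07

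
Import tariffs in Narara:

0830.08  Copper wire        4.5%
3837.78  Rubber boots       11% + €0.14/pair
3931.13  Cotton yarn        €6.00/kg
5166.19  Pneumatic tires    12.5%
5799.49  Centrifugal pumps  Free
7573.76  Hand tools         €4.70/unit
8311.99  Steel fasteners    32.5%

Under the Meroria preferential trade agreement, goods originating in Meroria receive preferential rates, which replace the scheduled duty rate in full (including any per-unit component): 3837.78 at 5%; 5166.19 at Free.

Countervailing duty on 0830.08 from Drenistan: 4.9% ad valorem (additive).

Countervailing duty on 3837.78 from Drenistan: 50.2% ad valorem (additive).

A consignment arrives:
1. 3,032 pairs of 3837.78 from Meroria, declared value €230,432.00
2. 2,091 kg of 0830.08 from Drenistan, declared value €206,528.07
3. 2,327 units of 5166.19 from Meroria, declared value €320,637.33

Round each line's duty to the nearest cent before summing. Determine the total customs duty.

€30,935.24

Line 1 (3837.78, Meroria, 3,032 pairs, €230,432.00):
Base rate for 3837.78 is 11% + €0.14/pair.
Origin Meroria qualifies under the Narara–Meroria agreement and 3837.78 is covered: preferential rate 5% applies instead.
The additional-duty order on 3837.78 targets Drenistan, not Meroria; it does not apply.
Duty = €230,432.00 × 5% = €11,521.60.
Line 2 (0830.08, Drenistan, 2,091 kg, €206,528.07):
Base rate for 0830.08 is 4.5%.
Additional duty on 0830.08 from Drenistan: +4.9%. Applied ad valorem rate: 4.5% + 4.9% = 9.4%.
Duty = €206,528.07 × 9.4% = €19,413.64.
Line 3 (5166.19, Meroria, 2,327 units, €320,637.33):
Base rate for 5166.19 is 12.5%.
Origin Meroria qualifies under the Narara–Meroria agreement and 5166.19 is covered: preferential rate Free applies instead.
Duty = €320,637.33 × 0% = €0.00.
Total = €11,521.60 + €19,413.64 + €0.00 = €30,935.24.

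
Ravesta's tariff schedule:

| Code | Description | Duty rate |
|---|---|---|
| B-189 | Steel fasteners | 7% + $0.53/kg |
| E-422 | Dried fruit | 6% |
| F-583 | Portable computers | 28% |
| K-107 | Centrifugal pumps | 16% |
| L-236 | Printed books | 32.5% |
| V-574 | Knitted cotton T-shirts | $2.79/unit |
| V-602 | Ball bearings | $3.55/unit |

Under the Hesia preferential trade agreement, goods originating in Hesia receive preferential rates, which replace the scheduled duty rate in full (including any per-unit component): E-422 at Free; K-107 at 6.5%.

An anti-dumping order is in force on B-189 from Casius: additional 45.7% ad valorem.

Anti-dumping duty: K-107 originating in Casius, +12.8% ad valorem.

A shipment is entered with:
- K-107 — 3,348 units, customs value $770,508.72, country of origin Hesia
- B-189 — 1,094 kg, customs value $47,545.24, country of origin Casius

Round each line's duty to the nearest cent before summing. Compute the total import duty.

Line 1 (K-107, Hesia, 3,348 units, $770,508.72):
Base rate for K-107 is 16%.
Origin Hesia qualifies under the Ravesta–Hesia agreement and K-107 is covered: preferential rate 6.5% applies instead.
The additional-duty order on K-107 targets Casius, not Hesia; it does not apply.
Duty = $770,508.72 × 6.5% = $50,083.07.
Line 2 (B-189, Casius, 1,094 kg, $47,545.24):
Base rate for B-189 is 7% + $0.53/kg.
Additional duty on B-189 from Casius: +45.7%. Applied ad valorem rate: 7% + 45.7% = 52.7%.
Duty = $47,545.24 × 52.7% + 1,094 × $0.53 = $25,636.16.
Total = $50,083.07 + $25,636.16 = $75,719.23.

$75,719.23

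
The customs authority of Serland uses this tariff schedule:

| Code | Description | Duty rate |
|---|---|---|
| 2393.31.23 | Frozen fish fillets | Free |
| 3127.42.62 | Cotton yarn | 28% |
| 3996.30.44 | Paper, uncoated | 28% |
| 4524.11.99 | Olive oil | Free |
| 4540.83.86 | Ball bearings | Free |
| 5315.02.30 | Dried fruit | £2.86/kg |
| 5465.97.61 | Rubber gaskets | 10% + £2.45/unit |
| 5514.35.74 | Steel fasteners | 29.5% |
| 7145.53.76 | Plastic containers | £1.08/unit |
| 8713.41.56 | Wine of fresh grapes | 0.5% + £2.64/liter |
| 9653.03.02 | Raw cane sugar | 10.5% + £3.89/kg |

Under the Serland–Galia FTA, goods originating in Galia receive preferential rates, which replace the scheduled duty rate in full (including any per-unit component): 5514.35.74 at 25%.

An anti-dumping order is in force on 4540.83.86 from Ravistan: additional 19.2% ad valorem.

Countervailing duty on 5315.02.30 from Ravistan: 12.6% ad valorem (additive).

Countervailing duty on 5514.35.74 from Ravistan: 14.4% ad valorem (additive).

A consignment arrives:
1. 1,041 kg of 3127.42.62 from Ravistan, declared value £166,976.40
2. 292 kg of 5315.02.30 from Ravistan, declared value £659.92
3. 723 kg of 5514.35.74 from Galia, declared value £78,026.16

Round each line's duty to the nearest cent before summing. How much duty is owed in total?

£67,178.20

Line 1 (3127.42.62, Ravistan, 1,041 kg, £166,976.40):
Base rate for 3127.42.62 is 28%.
Duty = £166,976.40 × 28% = £46,753.39.
Line 2 (5315.02.30, Ravistan, 292 kg, £659.92):
Base rate for 5315.02.30 is £2.86/kg.
Additional duty on 5315.02.30 from Ravistan: +12.6% ad valorem. Applied ad valorem rate = 12.6%.
Duty = £659.92 × 12.6% + 292 × £2.86 = £918.27.
Line 3 (5514.35.74, Galia, 723 kg, £78,026.16):
Base rate for 5514.35.74 is 29.5%.
Origin Galia qualifies under the Serland–Galia agreement and 5514.35.74 is covered: preferential rate 25% applies instead.
The additional-duty order on 5514.35.74 targets Ravistan, not Galia; it does not apply.
Duty = £78,026.16 × 25% = £19,506.54.
Total = £46,753.39 + £918.27 + £19,506.54 = £67,178.20.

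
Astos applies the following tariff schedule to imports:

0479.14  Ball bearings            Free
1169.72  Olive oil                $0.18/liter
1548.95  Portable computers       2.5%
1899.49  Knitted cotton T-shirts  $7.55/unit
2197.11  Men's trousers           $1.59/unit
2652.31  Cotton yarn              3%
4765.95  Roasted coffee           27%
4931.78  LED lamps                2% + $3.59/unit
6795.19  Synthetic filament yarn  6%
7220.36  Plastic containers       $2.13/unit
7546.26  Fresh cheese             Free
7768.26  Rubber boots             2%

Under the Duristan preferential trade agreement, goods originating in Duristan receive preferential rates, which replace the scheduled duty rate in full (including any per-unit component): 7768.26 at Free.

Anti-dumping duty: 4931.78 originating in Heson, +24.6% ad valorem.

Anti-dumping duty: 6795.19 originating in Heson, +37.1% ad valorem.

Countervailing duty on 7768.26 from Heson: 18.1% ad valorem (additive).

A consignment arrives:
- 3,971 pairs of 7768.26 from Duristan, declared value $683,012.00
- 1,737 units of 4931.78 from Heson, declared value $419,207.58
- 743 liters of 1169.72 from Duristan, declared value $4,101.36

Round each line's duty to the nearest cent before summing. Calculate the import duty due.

Line 1 (7768.26, Duristan, 3,971 pairs, $683,012.00):
Base rate for 7768.26 is 2%.
Origin Duristan qualifies under the Astos–Duristan agreement and 7768.26 is covered: preferential rate Free applies instead.
The additional-duty order on 7768.26 targets Heson, not Duristan; it does not apply.
Duty = $683,012.00 × 0% = $0.00.
Line 2 (4931.78, Heson, 1,737 units, $419,207.58):
Base rate for 4931.78 is 2% + $3.59/unit.
Additional duty on 4931.78 from Heson: +24.6%. Applied ad valorem rate: 2% + 24.6% = 26.6%.
Duty = $419,207.58 × 26.6% + 1,737 × $3.59 = $117,745.05.
Line 3 (1169.72, Duristan, 743 liters, $4,101.36):
Base rate for 1169.72 is $0.18/liter.
Origin Duristan is the FTA partner but 1169.72 is not on the preference list; base rate stands.
Duty = 743 × $0.18 = $133.74.
Total = $0.00 + $117,745.05 + $133.74 = $117,878.79.

$117,878.79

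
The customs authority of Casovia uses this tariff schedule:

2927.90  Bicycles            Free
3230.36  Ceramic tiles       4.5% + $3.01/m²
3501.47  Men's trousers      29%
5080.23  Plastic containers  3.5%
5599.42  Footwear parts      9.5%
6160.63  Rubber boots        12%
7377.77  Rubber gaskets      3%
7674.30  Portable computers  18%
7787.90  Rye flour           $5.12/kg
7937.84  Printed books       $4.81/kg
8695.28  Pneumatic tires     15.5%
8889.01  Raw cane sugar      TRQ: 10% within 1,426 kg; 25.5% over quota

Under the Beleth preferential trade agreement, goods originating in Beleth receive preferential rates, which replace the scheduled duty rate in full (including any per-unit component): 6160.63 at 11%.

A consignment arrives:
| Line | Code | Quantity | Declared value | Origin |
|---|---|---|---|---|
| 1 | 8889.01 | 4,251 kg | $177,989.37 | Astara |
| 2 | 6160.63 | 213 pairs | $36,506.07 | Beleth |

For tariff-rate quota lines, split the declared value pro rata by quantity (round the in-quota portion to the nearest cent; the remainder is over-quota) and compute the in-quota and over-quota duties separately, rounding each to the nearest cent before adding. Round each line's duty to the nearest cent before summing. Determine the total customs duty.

Line 1 (8889.01, Astara, 4,251 kg, $177,989.37):
Code 8889.01 is under a tariff-rate quota (threshold 1,426 kg). In-quota: 1,426 kg at 10%; over-quota: 2,825 kg at 25.5%.
Pro-rata value split: in-quota = $177,989.37 × 1,426/4,251 = $59,706.62; over-quota = $177,989.37 − $59,706.62 = $118,282.75.
In-quota duty = $59,706.62 × 10% = $5,970.66. Over-quota duty = $118,282.75 × 25.5% = $30,162.10.
Line duty = $5,970.66 + $30,162.10 = $36,132.76.
Line 2 (6160.63, Beleth, 213 pairs, $36,506.07):
Base rate for 6160.63 is 12%.
Origin Beleth qualifies under the Casovia–Beleth agreement and 6160.63 is covered: preferential rate 11% applies instead.
Duty = $36,506.07 × 11% = $4,015.67.
Total = $36,132.76 + $4,015.67 = $40,148.43.

$40,148.43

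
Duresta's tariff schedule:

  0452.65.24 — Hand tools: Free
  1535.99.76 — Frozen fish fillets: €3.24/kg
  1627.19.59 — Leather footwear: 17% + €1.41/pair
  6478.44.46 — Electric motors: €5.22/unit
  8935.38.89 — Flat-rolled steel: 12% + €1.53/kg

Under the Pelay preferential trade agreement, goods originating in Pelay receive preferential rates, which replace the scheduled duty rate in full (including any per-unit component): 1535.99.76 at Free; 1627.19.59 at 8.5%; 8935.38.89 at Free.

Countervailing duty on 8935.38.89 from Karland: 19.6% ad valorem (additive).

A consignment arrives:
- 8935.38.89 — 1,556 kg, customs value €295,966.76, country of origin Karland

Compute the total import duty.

Line 1 (8935.38.89, Karland, 1,556 kg, €295,966.76):
Base rate for 8935.38.89 is 12% + €1.53/kg.
8935.38.89 has an FTA preferential rate, but origin Karland is not Pelay; base rate stands.
Additional duty on 8935.38.89 from Karland: +19.6%. Applied ad valorem rate: 12% + 19.6% = 31.6%.
Duty = €295,966.76 × 31.6% + 1,556 × €1.53 = €95,906.18.

€95,906.18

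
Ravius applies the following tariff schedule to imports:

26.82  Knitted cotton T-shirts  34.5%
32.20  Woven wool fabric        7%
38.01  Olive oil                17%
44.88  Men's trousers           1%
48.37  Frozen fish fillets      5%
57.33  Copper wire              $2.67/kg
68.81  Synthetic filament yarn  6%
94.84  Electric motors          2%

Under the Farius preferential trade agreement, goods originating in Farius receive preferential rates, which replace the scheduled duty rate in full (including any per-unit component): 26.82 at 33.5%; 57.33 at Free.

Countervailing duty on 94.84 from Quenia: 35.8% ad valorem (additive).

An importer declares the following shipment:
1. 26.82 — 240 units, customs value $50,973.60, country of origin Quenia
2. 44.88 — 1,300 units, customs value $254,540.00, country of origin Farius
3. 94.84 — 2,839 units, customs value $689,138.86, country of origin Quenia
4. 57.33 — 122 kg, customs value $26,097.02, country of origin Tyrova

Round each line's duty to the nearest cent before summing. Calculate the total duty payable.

$280,951.52

Line 1 (26.82, Quenia, 240 units, $50,973.60):
Base rate for 26.82 is 34.5%.
26.82 has an FTA preferential rate, but origin Quenia is not Farius; base rate stands.
Duty = $50,973.60 × 34.5% = $17,585.89.
Line 2 (44.88, Farius, 1,300 units, $254,540.00):
Base rate for 44.88 is 1%.
Origin Farius is the FTA partner but 44.88 is not on the preference list; base rate stands.
Duty = $254,540.00 × 1% = $2,545.40.
Line 3 (94.84, Quenia, 2,839 units, $689,138.86):
Base rate for 94.84 is 2%.
Additional duty on 94.84 from Quenia: +35.8%. Applied ad valorem rate: 2% + 35.8% = 37.8%.
Duty = $689,138.86 × 37.8% = $260,494.49.
Line 4 (57.33, Tyrova, 122 kg, $26,097.02):
Base rate for 57.33 is $2.67/kg.
57.33 has an FTA preferential rate, but origin Tyrova is not Farius; base rate stands.
Duty = 122 × $2.67 = $325.74.
Total = $17,585.89 + $2,545.40 + $260,494.49 + $325.74 = $280,951.52.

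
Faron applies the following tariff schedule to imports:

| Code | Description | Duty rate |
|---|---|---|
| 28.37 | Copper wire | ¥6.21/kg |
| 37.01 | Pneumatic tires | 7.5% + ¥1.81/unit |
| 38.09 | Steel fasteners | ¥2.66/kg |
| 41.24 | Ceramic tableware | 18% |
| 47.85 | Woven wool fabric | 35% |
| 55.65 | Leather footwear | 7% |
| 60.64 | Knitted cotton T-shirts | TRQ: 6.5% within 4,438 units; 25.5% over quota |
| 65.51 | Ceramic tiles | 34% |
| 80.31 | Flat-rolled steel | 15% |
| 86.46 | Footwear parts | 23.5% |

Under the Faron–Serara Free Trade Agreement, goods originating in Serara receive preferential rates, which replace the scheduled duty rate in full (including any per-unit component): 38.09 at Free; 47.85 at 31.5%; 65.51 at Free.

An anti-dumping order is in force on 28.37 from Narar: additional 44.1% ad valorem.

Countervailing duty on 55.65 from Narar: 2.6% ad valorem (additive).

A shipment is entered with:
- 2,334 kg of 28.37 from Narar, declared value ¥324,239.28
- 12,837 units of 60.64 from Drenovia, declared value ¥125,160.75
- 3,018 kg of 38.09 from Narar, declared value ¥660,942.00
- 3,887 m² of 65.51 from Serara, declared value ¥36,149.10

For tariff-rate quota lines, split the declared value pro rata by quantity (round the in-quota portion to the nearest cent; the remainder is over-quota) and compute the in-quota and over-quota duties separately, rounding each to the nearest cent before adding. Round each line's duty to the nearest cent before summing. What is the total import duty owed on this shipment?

¥189,206.13

Line 1 (28.37, Narar, 2,334 kg, ¥324,239.28):
Base rate for 28.37 is ¥6.21/kg.
Additional duty on 28.37 from Narar: +44.1% ad valorem. Applied ad valorem rate = 44.1%.
Duty = ¥324,239.28 × 44.1% + 2,334 × ¥6.21 = ¥157,483.66.
Line 2 (60.64, Drenovia, 12,837 units, ¥125,160.75):
Code 60.64 is under a tariff-rate quota (threshold 4,438 units). In-quota: 4,438 units at 6.5%; over-quota: 8,399 units at 25.5%.
Pro-rata value split: in-quota = ¥125,160.75 × 4,438/12,837 = ¥43,270.50; over-quota = ¥125,160.75 − ¥43,270.50 = ¥81,890.25.
In-quota duty = ¥43,270.50 × 6.5% = ¥2,812.58. Over-quota duty = ¥81,890.25 × 25.5% = ¥20,882.01.
Line duty = ¥2,812.58 + ¥20,882.01 = ¥23,694.59.
Line 3 (38.09, Narar, 3,018 kg, ¥660,942.00):
Base rate for 38.09 is ¥2.66/kg.
38.09 has an FTA preferential rate, but origin Narar is not Serara; base rate stands.
Duty = 3,018 × ¥2.66 = ¥8,027.88.
Line 4 (65.51, Serara, 3,887 m², ¥36,149.10):
Base rate for 65.51 is 34%.
Origin Serara qualifies under the Faron–Serara agreement and 65.51 is covered: preferential rate Free applies instead.
Duty = ¥36,149.10 × 0% = ¥0.00.
Total = ¥157,483.66 + ¥23,694.59 + ¥8,027.88 + ¥0.00 = ¥189,206.13.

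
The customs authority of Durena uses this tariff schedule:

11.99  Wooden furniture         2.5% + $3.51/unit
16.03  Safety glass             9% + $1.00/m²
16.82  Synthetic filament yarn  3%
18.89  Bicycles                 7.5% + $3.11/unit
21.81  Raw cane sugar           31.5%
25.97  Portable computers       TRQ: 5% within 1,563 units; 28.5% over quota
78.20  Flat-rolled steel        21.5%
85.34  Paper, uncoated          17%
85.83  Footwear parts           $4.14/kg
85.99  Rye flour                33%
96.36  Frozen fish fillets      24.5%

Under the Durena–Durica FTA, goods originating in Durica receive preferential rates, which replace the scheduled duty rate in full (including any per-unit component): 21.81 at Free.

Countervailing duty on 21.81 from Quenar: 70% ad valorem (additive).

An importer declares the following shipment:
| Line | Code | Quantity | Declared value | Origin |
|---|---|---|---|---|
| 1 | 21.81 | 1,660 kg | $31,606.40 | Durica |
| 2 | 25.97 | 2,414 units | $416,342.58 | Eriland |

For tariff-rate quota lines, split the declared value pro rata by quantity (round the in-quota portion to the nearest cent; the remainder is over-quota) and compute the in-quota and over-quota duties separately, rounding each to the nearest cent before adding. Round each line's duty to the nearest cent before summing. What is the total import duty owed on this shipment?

Line 1 (21.81, Durica, 1,660 kg, $31,606.40):
Base rate for 21.81 is 31.5%.
Origin Durica qualifies under the Durena–Durica agreement and 21.81 is covered: preferential rate Free applies instead.
The additional-duty order on 21.81 targets Quenar, not Durica; it does not apply.
Duty = $31,606.40 × 0% = $0.00.
Line 2 (25.97, Eriland, 2,414 units, $416,342.58):
Code 25.97 is under a tariff-rate quota (threshold 1,563 units). In-quota: 1,563 units at 5%; over-quota: 851 units at 28.5%.
Pro-rata value split: in-quota = $416,342.58 × 1,563/2,414 = $269,570.61; over-quota = $416,342.58 − $269,570.61 = $146,771.97.
In-quota duty = $269,570.61 × 5% = $13,478.53. Over-quota duty = $146,771.97 × 28.5% = $41,830.01.
Line duty = $13,478.53 + $41,830.01 = $55,308.54.
Total = $0.00 + $55,308.54 = $55,308.54.

$55,308.54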